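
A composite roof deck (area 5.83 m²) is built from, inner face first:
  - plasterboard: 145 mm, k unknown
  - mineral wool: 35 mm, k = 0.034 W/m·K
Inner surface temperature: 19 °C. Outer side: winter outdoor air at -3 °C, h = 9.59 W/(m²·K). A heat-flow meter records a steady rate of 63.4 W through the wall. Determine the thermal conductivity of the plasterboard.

k ≈ 0.163 W/(m·K)

Thermal resistances in series:
R_mineral wool = L/(kA) = 0.035/(0.034×5.83) = 0.1766 K/W
R_outer film = 1/(h_o·A) = 1/(9.59×5.83) = 0.01789 K/W
Sum of known resistances R_other = 0.1945 K/W
Total R = ΔT/Q = 22/63.4 = 0.347 K/W
R_plasterboard = R_total − R_other = 0.1525 K/W
k = L/(R·A) = 0.145/(0.1525×5.83)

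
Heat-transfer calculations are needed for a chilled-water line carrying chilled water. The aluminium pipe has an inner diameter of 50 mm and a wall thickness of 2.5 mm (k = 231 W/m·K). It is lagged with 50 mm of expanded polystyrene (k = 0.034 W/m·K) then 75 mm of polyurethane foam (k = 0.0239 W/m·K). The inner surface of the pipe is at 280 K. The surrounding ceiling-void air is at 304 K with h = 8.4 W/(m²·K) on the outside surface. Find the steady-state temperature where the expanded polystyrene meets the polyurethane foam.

T ≈ 292 K

For a radial system each layer contributes R = ln(r_out/r_in)/(2πkL); films add R = 1/(hA).
R_aluminium pipe wall = ln(27.5/25)/(2π×231×1) = 6.567×10^-5 K/W
R_expanded polystyrene = ln(77.5/27.5)/(2π×0.034×1) = 4.85 K/W
R_polyurethane foam = ln(152.5/77.5)/(2π×0.0239×1) = 4.508 K/W
R_outer film = 1/(h_o·2πr_oL) = 1/(8.4×2π×0.1525×1) = 0.1242 K/W
R_total = 9.482 K/W
Q = ΔT/R_total = 24/9.482
Q = 2.53 W/m
T_interface = T_inner + Q·ΣR(inner→interface) = 280 + 2.53×4.85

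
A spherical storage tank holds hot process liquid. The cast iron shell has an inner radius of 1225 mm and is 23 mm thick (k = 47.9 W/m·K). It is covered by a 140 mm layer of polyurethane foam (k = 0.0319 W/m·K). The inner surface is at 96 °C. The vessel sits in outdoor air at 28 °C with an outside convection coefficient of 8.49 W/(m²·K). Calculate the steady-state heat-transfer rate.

Radial (spherical) resistances in series:
R_cast iron shell = (1/1.225 − 1/1.248)/(4π×47.9) = 2.499×10^-5 K/W
R_polyurethane foam = (1/1.248 − 1/1.388)/(4π×0.0319) = 0.2016 K/W
R_outer film = 1/(h·4πr_o²) = 1/(8.49×4π×1.388²) = 0.004865 K/W
R_total = 0.2065 K/W
Q = ΔT/R_total = 68/0.2065

Q ≈ 329 W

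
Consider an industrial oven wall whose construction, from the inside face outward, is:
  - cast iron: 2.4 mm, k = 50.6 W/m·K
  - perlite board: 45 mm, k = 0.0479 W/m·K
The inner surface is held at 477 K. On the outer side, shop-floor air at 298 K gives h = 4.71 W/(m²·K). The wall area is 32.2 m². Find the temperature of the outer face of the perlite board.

T ≈ 331 K

Treating each layer as a thermal resistance in series:
R_cast iron = L/(kA) = 0.0024/(50.6×32.2) = 1.473×10^-6 K/W
R_perlite board = L/(kA) = 0.045/(0.0479×32.2) = 0.02918 K/W
R_outer film = 1/(h_o·A) = 1/(4.71×32.2) = 0.006594 K/W
R_total = 0.03577 K/W;  Q = ΔT/R_total = 179/0.03577 = 5004 W
T_interface = T_inner − Q·ΣR(inner→interface) = 477 − 5000×0.02918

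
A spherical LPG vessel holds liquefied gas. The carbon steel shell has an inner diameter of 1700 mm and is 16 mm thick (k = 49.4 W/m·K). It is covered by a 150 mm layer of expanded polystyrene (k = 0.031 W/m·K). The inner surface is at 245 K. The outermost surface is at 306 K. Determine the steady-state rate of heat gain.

Radial (spherical) resistances in series:
R_carbon steel shell = (1/0.85 − 1/0.866)/(4π×49.4) = 3.501×10^-5 K/W
R_expanded polystyrene = (1/0.866 − 1/1.016)/(4π×0.031) = 0.4376 K/W
R_total = 0.4377 K/W
Q = ΔT/R_total = 61/0.4377

Q ≈ 139 W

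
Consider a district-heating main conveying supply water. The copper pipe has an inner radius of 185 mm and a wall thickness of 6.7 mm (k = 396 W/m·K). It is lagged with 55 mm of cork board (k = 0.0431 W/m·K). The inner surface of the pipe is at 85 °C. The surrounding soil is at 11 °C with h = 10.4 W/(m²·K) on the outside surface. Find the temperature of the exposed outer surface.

Radial resistances (cylindrical: R_cond = ln(r_o/r_i)/(2πkL), R_conv = 1/(h·2πrL)):
R_copper pipe wall = ln(191.7/185)/(2π×396×1) = 1.43×10^-5 K/W
R_cork board = ln(246.7/191.7)/(2π×0.0431×1) = 0.9314 K/W
R_outer film = 1/(h_o·2πr_oL) = 1/(10.4×2π×0.2467×1) = 0.06203 K/W
R_total = 0.9935 K/W
Q = ΔT/R_total = 74/0.9935
Q = 74.5 W/m
T_interface = T_inner − Q·ΣR(inner→interface) = 85 − 74.5×0.9315

T ≈ 15.6 °C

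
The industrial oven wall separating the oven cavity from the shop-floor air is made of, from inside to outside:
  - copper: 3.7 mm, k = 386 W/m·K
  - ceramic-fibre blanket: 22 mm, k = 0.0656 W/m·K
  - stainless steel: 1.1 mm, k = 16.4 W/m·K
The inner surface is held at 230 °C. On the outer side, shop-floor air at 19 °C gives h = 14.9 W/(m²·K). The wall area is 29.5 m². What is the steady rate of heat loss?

Q ≈ 15500 W

Thermal resistances in series:
R_copper = L/(kA) = 0.0037/(386×29.5) = 3.249×10^-7 K/W
R_ceramic-fibre blanket = L/(kA) = 0.022/(0.0656×29.5) = 0.01137 K/W
R_stainless steel = L/(kA) = 0.0011/(16.4×29.5) = 2.274×10^-6 K/W
R_outer film = 1/(h_o·A) = 1/(14.9×29.5) = 0.002275 K/W
R_total = 0.01365 K/W
Q = ΔT / R_total = 211 / 0.01365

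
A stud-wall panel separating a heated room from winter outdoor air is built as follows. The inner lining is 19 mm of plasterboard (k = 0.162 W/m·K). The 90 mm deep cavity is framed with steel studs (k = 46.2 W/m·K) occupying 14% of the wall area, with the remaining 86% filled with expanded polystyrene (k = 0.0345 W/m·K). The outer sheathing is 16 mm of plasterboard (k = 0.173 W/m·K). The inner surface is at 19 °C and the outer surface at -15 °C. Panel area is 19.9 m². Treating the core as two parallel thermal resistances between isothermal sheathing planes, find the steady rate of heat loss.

Q ≈ 3030 W

Sheathing layers in series; stud and cavity paths in parallel between them.
R_inner = 0.019/(0.162×19.9) = 0.005894 K/W
R_stud  = 0.09/(46.2×0.14×19.9) = 6.992×10^-4 K/W
R_cav   = 0.09/(0.0345×0.86×19.9) = 0.1524 K/W
1/R_core = 1/R_stud + 1/R_cav → R_core = 6.96×10^-4 K/W
R_outer = 0.016/(0.173×19.9) = 0.004648 K/W
R_total = 0.01124 K/W
Q = ΔT/R_total = 34/0.01124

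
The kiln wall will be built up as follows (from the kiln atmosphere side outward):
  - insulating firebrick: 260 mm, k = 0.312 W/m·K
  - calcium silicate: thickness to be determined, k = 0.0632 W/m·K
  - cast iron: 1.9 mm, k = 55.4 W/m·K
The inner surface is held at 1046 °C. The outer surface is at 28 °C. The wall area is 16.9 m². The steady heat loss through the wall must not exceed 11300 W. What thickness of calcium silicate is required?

Series thermal resistances:
R_insulating firebrick = L/(kA) = 0.26/(0.312×16.9) = 0.04931 K/W
R_cast iron = L/(kA) = 0.0019/(55.4×16.9) = 2.029×10^-6 K/W
Sum of the known resistances R_other = 0.04931 K/W
Required total resistance R_tot = ΔT/Q_allow = 1018/11300 = 0.09009 K/W
R_calcium silicate = R_tot − R_other = 0.04078 K/W
L = R·k·A = 0.04078×0.0632×16.9

L ≈ 43.6 mm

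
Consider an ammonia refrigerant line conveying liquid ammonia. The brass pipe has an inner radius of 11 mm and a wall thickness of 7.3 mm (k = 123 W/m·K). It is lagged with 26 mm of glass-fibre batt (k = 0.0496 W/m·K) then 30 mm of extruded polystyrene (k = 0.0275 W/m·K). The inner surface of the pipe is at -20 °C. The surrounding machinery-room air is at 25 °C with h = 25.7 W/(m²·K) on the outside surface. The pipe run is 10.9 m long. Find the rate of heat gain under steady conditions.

Q ≈ 82.9 W

Cylindrical conduction, so R = ln(r₂/r₁)/(2πkL) per layer, in series:
R_brass pipe wall = ln(18.3/11)/(2π×123×10.9) = 6.042×10^-5 K/W
R_glass-fibre batt = ln(44.3/18.3)/(2π×0.0496×10.9) = 0.2603 K/W
R_extruded polystyrene = ln(74.3/44.3)/(2π×0.0275×10.9) = 0.2746 K/W
R_outer film = 1/(h_o·2πr_oL) = 1/(25.7×2π×0.0743×10.9) = 0.007647 K/W
R_total = 0.5425 K/W
Q = ΔT/R_total = 45/0.5425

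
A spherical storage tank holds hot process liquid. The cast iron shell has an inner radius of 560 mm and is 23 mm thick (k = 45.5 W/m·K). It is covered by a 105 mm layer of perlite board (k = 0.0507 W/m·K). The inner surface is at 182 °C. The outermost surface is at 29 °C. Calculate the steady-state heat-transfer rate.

Spherical conduction: R = (1/r_in − 1/r_out)/(4πk) per layer; series-sum.
R_cast iron shell = (1/0.56 − 1/0.583)/(4π×45.5) = 1.232×10^-4 K/W
R_perlite board = (1/0.583 − 1/0.688)/(4π×0.0507) = 0.4109 K/W
R_total = 0.411 K/W
Q = ΔT/R_total = 153/0.411

Q ≈ 372 W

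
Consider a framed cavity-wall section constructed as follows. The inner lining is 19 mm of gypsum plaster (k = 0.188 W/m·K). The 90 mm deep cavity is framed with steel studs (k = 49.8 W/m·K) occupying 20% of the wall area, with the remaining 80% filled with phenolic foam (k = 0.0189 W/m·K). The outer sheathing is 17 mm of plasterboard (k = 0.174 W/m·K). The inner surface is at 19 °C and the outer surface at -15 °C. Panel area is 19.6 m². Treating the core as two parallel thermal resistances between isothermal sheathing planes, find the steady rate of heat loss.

Q ≈ 3210 W

Sheathing layers in series; stud and cavity paths in parallel between them.
R_inner = 0.019/(0.188×19.6) = 0.005156 K/W
R_stud  = 0.09/(49.8×0.2×19.6) = 4.61×10^-4 K/W
R_cav   = 0.09/(0.0189×0.8×19.6) = 0.3037 K/W
1/R_core = 1/R_stud + 1/R_cav → R_core = 4.603×10^-4 K/W
R_outer = 0.017/(0.174×19.6) = 0.004985 K/W
R_total = 0.0106 K/W
Q = ΔT/R_total = 34/0.0106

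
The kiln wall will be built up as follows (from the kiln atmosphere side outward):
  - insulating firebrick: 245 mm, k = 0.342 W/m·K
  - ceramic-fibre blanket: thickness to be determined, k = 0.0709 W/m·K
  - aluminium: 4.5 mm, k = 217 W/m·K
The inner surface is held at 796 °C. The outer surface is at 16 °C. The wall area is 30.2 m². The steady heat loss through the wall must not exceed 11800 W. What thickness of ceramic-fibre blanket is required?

L ≈ 90.7 mm

Series thermal resistances:
R_insulating firebrick = L/(kA) = 0.245/(0.342×30.2) = 0.02372 K/W
R_aluminium = L/(kA) = 0.0045/(217×30.2) = 6.867×10^-7 K/W
Sum of the known resistances R_other = 0.02372 K/W
Required total resistance R_tot = ΔT/Q_allow = 780/11800 = 0.0661 K/W
R_ceramic-fibre blanket = R_tot − R_other = 0.04238 K/W
L = R·k·A = 0.04238×0.0709×30.2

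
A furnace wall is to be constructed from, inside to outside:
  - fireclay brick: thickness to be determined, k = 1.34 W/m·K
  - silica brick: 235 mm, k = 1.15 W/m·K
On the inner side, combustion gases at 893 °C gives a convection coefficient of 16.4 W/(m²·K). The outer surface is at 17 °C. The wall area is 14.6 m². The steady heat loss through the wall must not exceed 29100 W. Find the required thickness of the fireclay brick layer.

L ≈ 233 mm

Treating each layer as a thermal resistance in series:
R_inner film = 1/(h_i·A) = 1/(16.4×14.6) = 0.004176 K/W
R_silica brick = L/(kA) = 0.235/(1.15×14.6) = 0.014 K/W
Sum of the known resistances R_other = 0.01817 K/W
Required total resistance R_tot = ΔT/Q_allow = 876/29100 = 0.0301 K/W
R_fireclay brick = R_tot − R_other = 0.01193 K/W
L = R·k·A = 0.01193×1.34×14.6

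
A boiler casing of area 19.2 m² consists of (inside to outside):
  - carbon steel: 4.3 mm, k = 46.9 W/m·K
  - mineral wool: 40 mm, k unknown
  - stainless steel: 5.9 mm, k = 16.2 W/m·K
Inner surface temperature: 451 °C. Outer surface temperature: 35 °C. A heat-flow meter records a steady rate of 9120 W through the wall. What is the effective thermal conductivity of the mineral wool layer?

Treating each layer as a thermal resistance in series:
R_carbon steel = L/(kA) = 0.0043/(46.9×19.2) = 4.775×10^-6 K/W
R_stainless steel = L/(kA) = 0.0059/(16.2×19.2) = 1.897×10^-5 K/W
Sum of known resistances R_other = 2.374×10^-5 K/W
Total R = ΔT/Q = 416/9120 = 0.04561 K/W
R_mineral wool = R_total − R_other = 0.04559 K/W
k = L/(R·A) = 0.04/(0.04559×19.2)

k ≈ 0.0457 W/(m·K)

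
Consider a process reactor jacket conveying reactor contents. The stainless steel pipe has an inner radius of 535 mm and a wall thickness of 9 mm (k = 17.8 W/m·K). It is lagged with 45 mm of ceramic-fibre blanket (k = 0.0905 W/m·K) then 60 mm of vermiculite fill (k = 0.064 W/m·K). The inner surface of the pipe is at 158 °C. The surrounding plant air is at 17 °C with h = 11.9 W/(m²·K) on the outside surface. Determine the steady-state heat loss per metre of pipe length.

Radial resistances (cylindrical: R_cond = ln(r_o/r_i)/(2πkL), R_conv = 1/(h·2πrL)):
R_stainless steel pipe wall = ln(544/535)/(2π×17.8×1) = 1.492×10^-4 K/W
R_ceramic-fibre blanket = ln(589/544)/(2π×0.0905×1) = 0.1398 K/W
R_vermiculite fill = ln(649/589)/(2π×0.064×1) = 0.2412 K/W
R_outer film = 1/(h_o·2πr_oL) = 1/(11.9×2π×0.649×1) = 0.02061 K/W
R_total = 0.4018 K/W
Q = ΔT/R_total = 141/0.4018

q′ ≈ 351 W/m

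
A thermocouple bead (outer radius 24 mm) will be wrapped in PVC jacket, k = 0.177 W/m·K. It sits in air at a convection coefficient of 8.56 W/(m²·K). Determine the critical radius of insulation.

r_cr ≈ 41.4 mm

For a sphere r_cr = 2k/h = 2×0.177/8.56
r_cr = 41.4 mm; since the bare radius (24 mm) is below r_cr, adding a thin layer of insulation will *increase* heat loss.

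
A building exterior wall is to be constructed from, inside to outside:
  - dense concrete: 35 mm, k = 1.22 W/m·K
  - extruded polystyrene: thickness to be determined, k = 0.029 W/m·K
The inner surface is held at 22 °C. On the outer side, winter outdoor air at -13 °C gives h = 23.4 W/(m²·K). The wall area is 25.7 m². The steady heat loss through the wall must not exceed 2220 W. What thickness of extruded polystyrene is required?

Using the resistance-network approach (series):
R_dense concrete = L/(kA) = 0.035/(1.22×25.7) = 0.001116 K/W
R_outer film = 1/(h_o·A) = 1/(23.4×25.7) = 0.001663 K/W
Sum of the known resistances R_other = 0.002779 K/W
Required total resistance R_tot = ΔT/Q_allow = 35/2220 = 0.01577 K/W
R_extruded polystyrene = R_tot − R_other = 0.01299 K/W
L = R·k·A = 0.01299×0.029×25.7

L ≈ 9.68 mm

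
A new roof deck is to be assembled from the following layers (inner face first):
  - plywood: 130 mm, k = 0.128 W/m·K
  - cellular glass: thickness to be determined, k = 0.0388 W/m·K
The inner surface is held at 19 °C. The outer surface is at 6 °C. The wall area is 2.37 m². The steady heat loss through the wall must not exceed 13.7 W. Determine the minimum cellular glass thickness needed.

Thermal resistances in series:
R_plywood = L/(kA) = 0.13/(0.128×2.37) = 0.4285 K/W
Sum of the known resistances R_other = 0.4285 K/W
Required total resistance R_tot = ΔT/Q_allow = 13/13.7 = 0.9489 K/W
R_cellular glass = R_tot − R_other = 0.5204 K/W
L = R·k·A = 0.5204×0.0388×2.37

L ≈ 47.9 mm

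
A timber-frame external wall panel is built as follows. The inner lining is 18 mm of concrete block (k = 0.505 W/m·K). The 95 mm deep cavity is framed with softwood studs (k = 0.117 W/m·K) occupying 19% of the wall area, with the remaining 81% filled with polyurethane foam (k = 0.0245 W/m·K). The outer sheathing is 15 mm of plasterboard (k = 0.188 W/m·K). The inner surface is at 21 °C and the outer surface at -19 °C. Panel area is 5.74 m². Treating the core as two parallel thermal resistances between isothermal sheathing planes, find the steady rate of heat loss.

Q ≈ 96.7 W

Sheathing layers in series; stud and cavity paths in parallel between them.
R_inner = 0.018/(0.505×5.74) = 0.00621 K/W
R_stud  = 0.095/(0.117×0.19×5.74) = 0.7445 K/W
R_cav   = 0.095/(0.0245×0.81×5.74) = 0.834 K/W
1/R_core = 1/R_stud + 1/R_cav → R_core = 0.3934 K/W
R_outer = 0.015/(0.188×5.74) = 0.0139 K/W
R_total = 0.4135 K/W
Q = ΔT/R_total = 40/0.4135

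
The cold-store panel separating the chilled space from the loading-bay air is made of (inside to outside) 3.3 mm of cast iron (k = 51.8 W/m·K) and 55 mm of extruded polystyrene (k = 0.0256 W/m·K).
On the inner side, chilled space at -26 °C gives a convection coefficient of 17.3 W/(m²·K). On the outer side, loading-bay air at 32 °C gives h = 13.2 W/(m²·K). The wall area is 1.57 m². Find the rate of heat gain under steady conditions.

Q ≈ 39.9 W

Thermal resistances in series:
R_inner film = 1/(h_i·A) = 1/(17.3×1.57) = 0.03682 K/W
R_cast iron = L/(kA) = 0.0033/(51.8×1.57) = 4.058×10^-5 K/W
R_extruded polystyrene = L/(kA) = 0.055/(0.0256×1.57) = 1.368 K/W
R_outer film = 1/(h_o·A) = 1/(13.2×1.57) = 0.04825 K/W
R_total = 1.454 K/W
Q = ΔT / R_total = 58 / 1.454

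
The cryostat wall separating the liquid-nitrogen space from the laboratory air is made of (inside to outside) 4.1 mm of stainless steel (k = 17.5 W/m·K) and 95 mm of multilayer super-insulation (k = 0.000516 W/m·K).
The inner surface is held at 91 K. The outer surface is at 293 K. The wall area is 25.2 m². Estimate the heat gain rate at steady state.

Q ≈ 27.6 W

Model the wall as resistances in series:
R_stainless steel = L/(kA) = 0.0041/(17.5×25.2) = 9.297×10^-6 K/W
R_multilayer super-insulation = L/(kA) = 0.095/(0.000516×25.2) = 7.306 K/W
R_total = 7.306 K/W
Q = ΔT / R_total = 202 / 7.306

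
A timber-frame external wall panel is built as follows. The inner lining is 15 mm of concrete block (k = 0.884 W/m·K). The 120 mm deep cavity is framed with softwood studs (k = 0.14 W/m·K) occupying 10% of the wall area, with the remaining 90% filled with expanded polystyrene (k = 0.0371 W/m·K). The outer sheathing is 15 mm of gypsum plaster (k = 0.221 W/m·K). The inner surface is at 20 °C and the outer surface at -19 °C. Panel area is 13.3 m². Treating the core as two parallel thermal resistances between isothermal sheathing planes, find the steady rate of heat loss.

Sheathing layers in series; stud and cavity paths in parallel between them.
R_inner = 0.015/(0.884×13.3) = 0.001276 K/W
R_stud  = 0.12/(0.14×0.1×13.3) = 0.6445 K/W
R_cav   = 0.12/(0.0371×0.9×13.3) = 0.2702 K/W
1/R_core = 1/R_stud + 1/R_cav → R_core = 0.1904 K/W
R_outer = 0.015/(0.221×13.3) = 0.005103 K/W
R_total = 0.1968 K/W
Q = ΔT/R_total = 39/0.1968

Q ≈ 198 W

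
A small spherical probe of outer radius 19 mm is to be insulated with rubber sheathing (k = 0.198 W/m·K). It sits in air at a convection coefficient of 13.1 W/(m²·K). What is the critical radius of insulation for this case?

For a sphere r_cr = 2k/h = 2×0.198/13.1
r_cr = 30.2 mm; since the bare radius (19 mm) is below r_cr, adding a thin layer of insulation will *increase* heat loss.

r_cr ≈ 30.2 mm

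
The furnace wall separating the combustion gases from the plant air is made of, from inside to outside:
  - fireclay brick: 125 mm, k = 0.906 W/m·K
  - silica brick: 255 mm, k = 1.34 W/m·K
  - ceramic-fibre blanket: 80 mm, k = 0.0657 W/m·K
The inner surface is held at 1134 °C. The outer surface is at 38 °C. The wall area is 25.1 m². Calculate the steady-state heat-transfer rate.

Series thermal resistances:
R_fireclay brick = L/(kA) = 0.125/(0.906×25.1) = 0.005497 K/W
R_silica brick = L/(kA) = 0.255/(1.34×25.1) = 0.007582 K/W
R_ceramic-fibre blanket = L/(kA) = 0.08/(0.0657×25.1) = 0.04851 K/W
R_total = 0.06159 K/W
Q = ΔT / R_total = 1096 / 0.06159

Q ≈ 17800 W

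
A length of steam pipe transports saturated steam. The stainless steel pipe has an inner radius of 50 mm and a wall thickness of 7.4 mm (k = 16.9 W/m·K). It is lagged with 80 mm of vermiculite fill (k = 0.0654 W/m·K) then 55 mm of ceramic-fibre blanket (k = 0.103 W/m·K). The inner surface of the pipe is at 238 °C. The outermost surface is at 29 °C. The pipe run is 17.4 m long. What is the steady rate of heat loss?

Treating each annulus and film as a series resistance:
R_stainless steel pipe wall = ln(57.4/50)/(2π×16.9×17.4) = 7.47×10^-5 K/W
R_vermiculite fill = ln(137.4/57.4)/(2π×0.0654×17.4) = 0.1221 K/W
R_ceramic-fibre blanket = ln(192.4/137.4)/(2π×0.103×17.4) = 0.0299 K/W
R_total = 0.1521 K/W
Q = ΔT/R_total = 209/0.1521

Q ≈ 1370 W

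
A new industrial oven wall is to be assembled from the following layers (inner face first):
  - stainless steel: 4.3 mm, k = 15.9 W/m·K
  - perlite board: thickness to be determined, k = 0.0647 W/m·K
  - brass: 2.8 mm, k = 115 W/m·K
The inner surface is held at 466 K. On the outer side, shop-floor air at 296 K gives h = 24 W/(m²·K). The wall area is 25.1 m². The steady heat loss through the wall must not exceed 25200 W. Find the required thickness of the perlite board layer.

L ≈ 8.24 mm

Thermal resistances in series:
R_stainless steel = L/(kA) = 0.0043/(15.9×25.1) = 1.077×10^-5 K/W
R_brass = L/(kA) = 0.0028/(115×25.1) = 9.7×10^-7 K/W
R_outer film = 1/(h_o·A) = 1/(24×25.1) = 0.00166 K/W
Sum of the known resistances R_other = 0.001672 K/W
Required total resistance R_tot = ΔT/Q_allow = 170/25200 = 0.006746 K/W
R_perlite board = R_tot − R_other = 0.005074 K/W
L = R·k·A = 0.005074×0.0647×25.1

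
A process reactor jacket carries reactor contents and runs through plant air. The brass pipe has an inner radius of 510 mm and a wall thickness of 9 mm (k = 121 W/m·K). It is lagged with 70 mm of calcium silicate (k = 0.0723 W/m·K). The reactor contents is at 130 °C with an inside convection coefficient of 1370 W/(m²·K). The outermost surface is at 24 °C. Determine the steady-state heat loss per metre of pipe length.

q′ ≈ 380 W/m

Cylindrical conduction, so R = ln(r₂/r₁)/(2πkL) per layer, in series:
R_inner film = 1/(h_i·2πr₁L) = 1/(1370×2π×0.51×1) = 2.278×10^-4 K/W
R_brass pipe wall = ln(519/510)/(2π×121×1) = 2.301×10^-5 K/W
R_calcium silicate = ln(589/519)/(2π×0.0723×1) = 0.2785 K/W
R_total = 0.2788 K/W
Q = ΔT/R_total = 106/0.2788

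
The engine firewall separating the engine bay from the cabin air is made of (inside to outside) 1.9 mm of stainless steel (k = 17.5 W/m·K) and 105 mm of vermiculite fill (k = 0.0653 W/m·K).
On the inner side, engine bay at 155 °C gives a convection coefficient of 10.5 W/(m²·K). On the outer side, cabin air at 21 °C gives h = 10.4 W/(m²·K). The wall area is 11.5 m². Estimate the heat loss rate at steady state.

Q ≈ 856 W

Series thermal resistances:
R_inner film = 1/(h_i·A) = 1/(10.5×11.5) = 0.008282 K/W
R_stainless steel = L/(kA) = 0.0019/(17.5×11.5) = 9.441×10^-6 K/W
R_vermiculite fill = L/(kA) = 0.105/(0.0653×11.5) = 0.1398 K/W
R_outer film = 1/(h_o·A) = 1/(10.4×11.5) = 0.008361 K/W
R_total = 0.1565 K/W
Q = ΔT / R_total = 134 / 0.1565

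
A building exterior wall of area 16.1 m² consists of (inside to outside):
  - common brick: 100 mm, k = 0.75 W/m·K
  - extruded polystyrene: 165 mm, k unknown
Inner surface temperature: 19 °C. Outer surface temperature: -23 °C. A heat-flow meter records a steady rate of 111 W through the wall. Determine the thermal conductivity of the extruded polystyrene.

k ≈ 0.0277 W/(m·K)

Series thermal resistances:
R_common brick = L/(kA) = 0.1/(0.75×16.1) = 0.008282 K/W
Sum of known resistances R_other = 0.008282 K/W
Total R = ΔT/Q = 42/111 = 0.3784 K/W
R_extruded polystyrene = R_total − R_other = 0.3701 K/W
k = L/(R·A) = 0.165/(0.3701×16.1)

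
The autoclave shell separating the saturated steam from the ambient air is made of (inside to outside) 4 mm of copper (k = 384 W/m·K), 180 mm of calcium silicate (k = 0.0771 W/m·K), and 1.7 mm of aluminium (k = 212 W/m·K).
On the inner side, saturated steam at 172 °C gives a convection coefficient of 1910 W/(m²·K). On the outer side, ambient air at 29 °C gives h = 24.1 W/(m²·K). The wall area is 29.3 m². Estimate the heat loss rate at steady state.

Q ≈ 1760 W

Series thermal resistances:
R_inner film = 1/(h_i·A) = 1/(1910×29.3) = 1.787×10^-5 K/W
R_copper = L/(kA) = 0.004/(384×29.3) = 3.555×10^-7 K/W
R_calcium silicate = L/(kA) = 0.18/(0.0771×29.3) = 0.07968 K/W
R_aluminium = L/(kA) = 0.0017/(212×29.3) = 2.737×10^-7 K/W
R_outer film = 1/(h_o·A) = 1/(24.1×29.3) = 0.001416 K/W
R_total = 0.08111 K/W
Q = ΔT / R_total = 143 / 0.08111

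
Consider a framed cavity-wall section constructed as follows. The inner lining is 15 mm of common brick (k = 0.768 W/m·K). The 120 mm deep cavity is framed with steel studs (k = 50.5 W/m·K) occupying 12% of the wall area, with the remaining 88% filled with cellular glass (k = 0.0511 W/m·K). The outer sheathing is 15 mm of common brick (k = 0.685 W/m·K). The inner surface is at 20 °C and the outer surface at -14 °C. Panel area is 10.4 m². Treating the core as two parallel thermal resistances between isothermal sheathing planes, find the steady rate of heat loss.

Sheathing layers in series; stud and cavity paths in parallel between them.
R_inner = 0.015/(0.768×10.4) = 0.001878 K/W
R_stud  = 0.12/(50.5×0.12×10.4) = 0.001904 K/W
R_cav   = 0.12/(0.0511×0.88×10.4) = 0.2566 K/W
1/R_core = 1/R_stud + 1/R_cav → R_core = 0.00189 K/W
R_outer = 0.015/(0.685×10.4) = 0.002106 K/W
R_total = 0.005874 K/W
Q = ΔT/R_total = 34/0.005874

Q ≈ 5790 W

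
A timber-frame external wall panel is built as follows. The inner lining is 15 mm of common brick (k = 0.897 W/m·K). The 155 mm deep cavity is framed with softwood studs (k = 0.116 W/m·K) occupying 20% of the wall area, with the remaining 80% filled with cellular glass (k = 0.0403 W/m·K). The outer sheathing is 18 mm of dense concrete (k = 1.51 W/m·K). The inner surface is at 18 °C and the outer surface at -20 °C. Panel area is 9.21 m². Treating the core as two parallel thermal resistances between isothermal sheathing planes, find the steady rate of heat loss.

Sheathing layers in series; stud and cavity paths in parallel between them.
R_inner = 0.015/(0.897×9.21) = 0.001816 K/W
R_stud  = 0.155/(0.116×0.2×9.21) = 0.7254 K/W
R_cav   = 0.155/(0.0403×0.8×9.21) = 0.522 K/W
1/R_core = 1/R_stud + 1/R_cav → R_core = 0.3036 K/W
R_outer = 0.018/(1.51×9.21) = 0.001294 K/W
R_total = 0.3067 K/W
Q = ΔT/R_total = 38/0.3067

Q ≈ 124 W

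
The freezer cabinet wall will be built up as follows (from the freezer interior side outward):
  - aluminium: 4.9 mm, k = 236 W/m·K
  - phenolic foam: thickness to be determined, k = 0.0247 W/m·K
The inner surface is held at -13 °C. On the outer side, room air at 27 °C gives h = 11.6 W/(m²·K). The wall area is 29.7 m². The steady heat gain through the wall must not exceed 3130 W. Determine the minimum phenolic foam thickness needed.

Model the wall as resistances in series:
R_aluminium = L/(kA) = 0.0049/(236×29.7) = 6.991×10^-7 K/W
R_outer film = 1/(h_o·A) = 1/(11.6×29.7) = 0.002903 K/W
Sum of the known resistances R_other = 0.002903 K/W
Required total resistance R_tot = ΔT/Q_allow = 40/3130 = 0.01278 K/W
R_phenolic foam = R_tot − R_other = 0.009876 K/W
L = R·k·A = 0.009876×0.0247×29.7

L ≈ 7.25 mm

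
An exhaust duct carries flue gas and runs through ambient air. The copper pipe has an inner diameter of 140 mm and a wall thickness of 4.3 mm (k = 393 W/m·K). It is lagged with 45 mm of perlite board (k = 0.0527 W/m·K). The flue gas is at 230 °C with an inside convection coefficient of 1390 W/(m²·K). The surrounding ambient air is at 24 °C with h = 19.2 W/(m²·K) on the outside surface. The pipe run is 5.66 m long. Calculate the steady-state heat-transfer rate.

Q ≈ 777 W

Per-layer cylindrical resistances, series-summed:
R_inner film = 1/(h_i·2πr₁L) = 1/(1390×2π×0.07×5.66) = 2.89×10^-4 K/W
R_copper pipe wall = ln(74.3/70)/(2π×393×5.66) = 4.266×10^-6 K/W
R_perlite board = ln(119.3/74.3)/(2π×0.0527×5.66) = 0.2527 K/W
R_outer film = 1/(h_o·2πr_oL) = 1/(19.2×2π×0.1193×5.66) = 0.01228 K/W
R_total = 0.2652 K/W
Q = ΔT/R_total = 206/0.2652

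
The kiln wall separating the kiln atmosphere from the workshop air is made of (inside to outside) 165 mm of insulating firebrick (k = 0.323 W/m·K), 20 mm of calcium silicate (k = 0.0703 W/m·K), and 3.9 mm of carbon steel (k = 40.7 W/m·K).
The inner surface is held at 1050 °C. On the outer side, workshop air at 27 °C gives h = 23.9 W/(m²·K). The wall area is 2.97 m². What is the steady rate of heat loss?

Q ≈ 3630 W

Using the resistance-network approach (series):
R_insulating firebrick = L/(kA) = 0.165/(0.323×2.97) = 0.172 K/W
R_calcium silicate = L/(kA) = 0.02/(0.0703×2.97) = 0.09579 K/W
R_carbon steel = L/(kA) = 0.0039/(40.7×2.97) = 3.226×10^-5 K/W
R_outer film = 1/(h_o·A) = 1/(23.9×2.97) = 0.01409 K/W
R_total = 0.2819 K/W
Q = ΔT / R_total = 1023 / 0.2819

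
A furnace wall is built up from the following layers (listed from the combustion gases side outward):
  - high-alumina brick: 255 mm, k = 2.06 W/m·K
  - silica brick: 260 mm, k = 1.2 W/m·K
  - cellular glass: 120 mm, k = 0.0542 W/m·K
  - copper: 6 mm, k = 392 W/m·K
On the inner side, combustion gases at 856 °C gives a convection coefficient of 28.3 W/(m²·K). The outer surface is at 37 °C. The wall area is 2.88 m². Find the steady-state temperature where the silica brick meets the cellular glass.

Treating each layer as a thermal resistance in series:
R_inner film = 1/(h_i·A) = 1/(28.3×2.88) = 0.01227 K/W
R_high-alumina brick = L/(kA) = 0.255/(2.06×2.88) = 0.04298 K/W
R_silica brick = L/(kA) = 0.26/(1.2×2.88) = 0.07523 K/W
R_cellular glass = L/(kA) = 0.12/(0.0542×2.88) = 0.7688 K/W
R_copper = L/(kA) = 0.006/(392×2.88) = 5.315×10^-6 K/W
R_total = 0.8992 K/W;  Q = ΔT/R_total = 819/0.8992 = 910.8 W
T_interface = T_inner − Q·ΣR(inner→interface) = 856 − 911×0.1305

T ≈ 737 °C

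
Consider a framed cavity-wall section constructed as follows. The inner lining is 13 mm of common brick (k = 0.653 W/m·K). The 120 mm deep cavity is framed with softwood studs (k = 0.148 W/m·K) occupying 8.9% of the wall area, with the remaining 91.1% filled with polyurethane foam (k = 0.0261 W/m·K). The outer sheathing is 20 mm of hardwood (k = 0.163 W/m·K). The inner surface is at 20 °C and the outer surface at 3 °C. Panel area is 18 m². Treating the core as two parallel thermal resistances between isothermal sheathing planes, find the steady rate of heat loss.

Q ≈ 90.3 W

Sheathing layers in series; stud and cavity paths in parallel between them.
R_inner = 0.013/(0.653×18) = 0.001106 K/W
R_stud  = 0.12/(0.148×0.089×18) = 0.5061 K/W
R_cav   = 0.12/(0.0261×0.911×18) = 0.2804 K/W
1/R_core = 1/R_stud + 1/R_cav → R_core = 0.1804 K/W
R_outer = 0.02/(0.163×18) = 0.006817 K/W
R_total = 0.1884 K/W
Q = ΔT/R_total = 17/0.1884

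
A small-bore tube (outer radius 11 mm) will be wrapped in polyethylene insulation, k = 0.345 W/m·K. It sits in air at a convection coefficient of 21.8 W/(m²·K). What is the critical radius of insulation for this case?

r_cr ≈ 15.8 mm

For a cylinder r_cr = k/h = 0.345/21.8
r_cr = 15.8 mm; since the bare radius (11 mm) is below r_cr, adding a thin layer of insulation will *increase* heat loss.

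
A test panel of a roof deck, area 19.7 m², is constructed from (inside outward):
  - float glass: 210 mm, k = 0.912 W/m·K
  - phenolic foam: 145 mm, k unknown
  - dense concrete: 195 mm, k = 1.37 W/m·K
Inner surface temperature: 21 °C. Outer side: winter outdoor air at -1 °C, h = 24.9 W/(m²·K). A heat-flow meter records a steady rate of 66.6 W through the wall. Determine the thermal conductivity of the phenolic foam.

Model the wall as resistances in series:
R_float glass = L/(kA) = 0.21/(0.912×19.7) = 0.01169 K/W
R_dense concrete = L/(kA) = 0.195/(1.37×19.7) = 0.007225 K/W
R_outer film = 1/(h_o·A) = 1/(24.9×19.7) = 0.002039 K/W
Sum of known resistances R_other = 0.02095 K/W
Total R = ΔT/Q = 22/66.6 = 0.3303 K/W
R_phenolic foam = R_total − R_other = 0.3094 K/W
k = L/(R·A) = 0.145/(0.3094×19.7)

k ≈ 0.0238 W/(m·K)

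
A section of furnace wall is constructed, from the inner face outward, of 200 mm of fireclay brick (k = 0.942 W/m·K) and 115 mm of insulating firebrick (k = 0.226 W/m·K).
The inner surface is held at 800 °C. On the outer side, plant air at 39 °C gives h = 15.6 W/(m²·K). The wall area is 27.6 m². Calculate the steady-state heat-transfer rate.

Treating each layer as a thermal resistance in series:
R_fireclay brick = L/(kA) = 0.2/(0.942×27.6) = 0.007693 K/W
R_insulating firebrick = L/(kA) = 0.115/(0.226×27.6) = 0.01844 K/W
R_outer film = 1/(h_o·A) = 1/(15.6×27.6) = 0.002323 K/W
R_total = 0.02845 K/W
Q = ΔT / R_total = 761 / 0.02845

Q ≈ 26700 W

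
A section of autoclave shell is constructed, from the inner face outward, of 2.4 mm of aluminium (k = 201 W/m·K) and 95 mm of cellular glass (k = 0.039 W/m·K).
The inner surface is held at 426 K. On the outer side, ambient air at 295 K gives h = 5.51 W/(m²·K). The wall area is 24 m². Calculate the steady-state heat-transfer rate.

Q ≈ 1200 W

Treating each layer as a thermal resistance in series:
R_aluminium = L/(kA) = 0.0024/(201×24) = 4.975×10^-7 K/W
R_cellular glass = L/(kA) = 0.095/(0.039×24) = 0.1015 K/W
R_outer film = 1/(h_o·A) = 1/(5.51×24) = 0.007562 K/W
R_total = 0.1091 K/W
Q = ΔT / R_total = 131 / 0.1091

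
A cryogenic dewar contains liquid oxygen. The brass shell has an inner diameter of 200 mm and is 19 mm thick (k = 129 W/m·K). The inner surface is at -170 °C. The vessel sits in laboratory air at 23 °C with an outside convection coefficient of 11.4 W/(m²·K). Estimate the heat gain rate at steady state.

Q ≈ 391 W

Spherical conduction: R = (1/r_in − 1/r_out)/(4πk) per layer; series-sum.
R_brass shell = (1/0.1 − 1/0.119)/(4π×129) = 9.849×10^-4 K/W
R_outer film = 1/(h·4πr_o²) = 1/(11.4×4π×0.119²) = 0.4929 K/W
R_total = 0.4939 K/W
Q = ΔT/R_total = 193/0.4939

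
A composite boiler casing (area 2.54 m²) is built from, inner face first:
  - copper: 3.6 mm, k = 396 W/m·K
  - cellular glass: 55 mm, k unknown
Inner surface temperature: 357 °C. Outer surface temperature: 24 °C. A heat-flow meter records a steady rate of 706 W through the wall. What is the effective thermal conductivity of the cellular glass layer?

k ≈ 0.0459 W/(m·K)

Treating each layer as a thermal resistance in series:
R_copper = L/(kA) = 0.0036/(396×2.54) = 3.579×10^-6 K/W
Sum of known resistances R_other = 3.579×10^-6 K/W
Total R = ΔT/Q = 333/706 = 0.4717 K/W
R_cellular glass = R_total − R_other = 0.4717 K/W
k = L/(R·A) = 0.055/(0.4717×2.54)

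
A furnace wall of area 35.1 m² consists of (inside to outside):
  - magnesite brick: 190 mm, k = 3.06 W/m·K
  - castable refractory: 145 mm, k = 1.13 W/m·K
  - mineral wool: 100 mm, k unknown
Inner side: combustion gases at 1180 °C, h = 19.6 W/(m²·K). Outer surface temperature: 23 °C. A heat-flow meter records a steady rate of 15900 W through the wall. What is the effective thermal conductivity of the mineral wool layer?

k ≈ 0.0432 W/(m·K)

Model the wall as resistances in series:
R_inner film = 1/(h_i·A) = 1/(19.6×35.1) = 0.001454 K/W
R_magnesite brick = L/(kA) = 0.19/(3.06×35.1) = 0.001769 K/W
R_castable refractory = L/(kA) = 0.145/(1.13×35.1) = 0.003656 K/W
Sum of known resistances R_other = 0.006878 K/W
Total R = ΔT/Q = 1157/15900 = 0.07277 K/W
R_mineral wool = R_total − R_other = 0.06589 K/W
k = L/(R·A) = 0.1/(0.06589×35.1)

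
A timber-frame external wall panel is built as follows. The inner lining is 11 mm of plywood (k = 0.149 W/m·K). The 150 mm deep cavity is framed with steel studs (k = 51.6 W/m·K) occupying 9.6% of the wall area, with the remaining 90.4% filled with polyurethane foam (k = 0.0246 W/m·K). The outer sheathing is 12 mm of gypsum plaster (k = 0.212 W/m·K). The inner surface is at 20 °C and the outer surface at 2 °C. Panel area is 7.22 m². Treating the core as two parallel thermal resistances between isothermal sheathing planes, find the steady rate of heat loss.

Sheathing layers in series; stud and cavity paths in parallel between them.
R_inner = 0.011/(0.149×7.22) = 0.01023 K/W
R_stud  = 0.15/(51.6×0.096×7.22) = 0.004194 K/W
R_cav   = 0.15/(0.0246×0.904×7.22) = 0.9342 K/W
1/R_core = 1/R_stud + 1/R_cav → R_core = 0.004175 K/W
R_outer = 0.012/(0.212×7.22) = 0.00784 K/W
R_total = 0.02224 K/W
Q = ΔT/R_total = 18/0.02224

Q ≈ 809 W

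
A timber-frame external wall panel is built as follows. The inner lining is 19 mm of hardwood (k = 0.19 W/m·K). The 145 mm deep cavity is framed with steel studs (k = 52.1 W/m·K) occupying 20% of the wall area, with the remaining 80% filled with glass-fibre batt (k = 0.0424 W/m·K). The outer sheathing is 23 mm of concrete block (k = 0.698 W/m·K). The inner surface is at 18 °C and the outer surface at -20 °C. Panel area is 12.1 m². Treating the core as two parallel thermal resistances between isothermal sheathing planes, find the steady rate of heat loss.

Sheathing layers in series; stud and cavity paths in parallel between them.
R_inner = 0.019/(0.19×12.1) = 0.008264 K/W
R_stud  = 0.145/(52.1×0.2×12.1) = 0.00115 K/W
R_cav   = 0.145/(0.0424×0.8×12.1) = 0.3533 K/W
1/R_core = 1/R_stud + 1/R_cav → R_core = 0.001146 K/W
R_outer = 0.023/(0.698×12.1) = 0.002723 K/W
R_total = 0.01213 K/W
Q = ΔT/R_total = 38/0.01213

Q ≈ 3130 W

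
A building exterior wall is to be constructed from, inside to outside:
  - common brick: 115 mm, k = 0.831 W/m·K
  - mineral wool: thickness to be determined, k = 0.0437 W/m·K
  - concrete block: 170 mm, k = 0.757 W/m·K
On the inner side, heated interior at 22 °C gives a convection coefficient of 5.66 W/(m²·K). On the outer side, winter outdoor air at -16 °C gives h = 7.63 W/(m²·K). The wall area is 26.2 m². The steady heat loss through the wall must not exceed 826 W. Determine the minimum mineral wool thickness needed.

L ≈ 23.4 mm

Using the resistance-network approach (series):
R_inner film = 1/(h_i·A) = 1/(5.66×26.2) = 0.006743 K/W
R_common brick = L/(kA) = 0.115/(0.831×26.2) = 0.005282 K/W
R_concrete block = L/(kA) = 0.17/(0.757×26.2) = 0.008571 K/W
R_outer film = 1/(h_o·A) = 1/(7.63×26.2) = 0.005002 K/W
Sum of the known resistances R_other = 0.0256 K/W
Required total resistance R_tot = ΔT/Q_allow = 38/826 = 0.046 K/W
R_mineral wool = R_tot − R_other = 0.02041 K/W
L = R·k·A = 0.02041×0.0437×26.2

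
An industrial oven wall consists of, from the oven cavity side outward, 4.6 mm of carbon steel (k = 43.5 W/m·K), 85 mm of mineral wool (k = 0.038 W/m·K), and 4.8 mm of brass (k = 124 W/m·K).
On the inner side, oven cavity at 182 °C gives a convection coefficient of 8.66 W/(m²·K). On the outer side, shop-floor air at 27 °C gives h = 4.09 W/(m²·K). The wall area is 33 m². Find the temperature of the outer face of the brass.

T ≈ 41.6 °C

Series thermal resistances:
R_inner film = 1/(h_i·A) = 1/(8.66×33) = 0.003499 K/W
R_carbon steel = L/(kA) = 0.0046/(43.5×33) = 3.204×10^-6 K/W
R_mineral wool = L/(kA) = 0.085/(0.038×33) = 0.06778 K/W
R_brass = L/(kA) = 0.0048/(124×33) = 1.173×10^-6 K/W
R_outer film = 1/(h_o·A) = 1/(4.09×33) = 0.007409 K/W
R_total = 0.0787 K/W;  Q = ΔT/R_total = 155/0.0787 = 1970 W
T_interface = T_inner − Q·ΣR(inner→interface) = 182 − 1970×0.07129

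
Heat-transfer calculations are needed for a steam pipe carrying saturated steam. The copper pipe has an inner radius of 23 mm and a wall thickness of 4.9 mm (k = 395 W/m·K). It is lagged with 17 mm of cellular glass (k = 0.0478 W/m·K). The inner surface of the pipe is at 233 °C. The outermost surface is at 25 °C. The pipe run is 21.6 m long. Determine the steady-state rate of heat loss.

Q ≈ 2840 W

For a radial system each layer contributes R = ln(r_out/r_in)/(2πkL); films add R = 1/(hA).
R_copper pipe wall = ln(27.9/23)/(2π×395×21.6) = 3.603×10^-6 K/W
R_cellular glass = ln(44.9/27.9)/(2π×0.0478×21.6) = 0.07335 K/W
R_total = 0.07335 K/W
Q = ΔT/R_total = 208/0.07335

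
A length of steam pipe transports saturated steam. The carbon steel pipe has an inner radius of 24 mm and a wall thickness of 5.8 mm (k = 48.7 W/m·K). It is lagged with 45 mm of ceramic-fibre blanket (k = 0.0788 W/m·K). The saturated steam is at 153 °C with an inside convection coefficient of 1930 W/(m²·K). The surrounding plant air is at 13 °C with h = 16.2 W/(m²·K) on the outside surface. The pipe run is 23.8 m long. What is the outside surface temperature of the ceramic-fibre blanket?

T ≈ 22.2 °C

For a radial system each layer contributes R = ln(r_out/r_in)/(2πkL); films add R = 1/(hA).
R_inner film = 1/(h_i·2πr₁L) = 1/(1930×2π×0.024×23.8) = 1.444×10^-4 K/W
R_carbon steel pipe wall = ln(29.8/24)/(2π×48.7×23.8) = 2.972×10^-5 K/W
R_ceramic-fibre blanket = ln(74.8/29.8)/(2π×0.0788×23.8) = 0.0781 K/W
R_outer film = 1/(h_o·2πr_oL) = 1/(16.2×2π×0.0748×23.8) = 0.005519 K/W
R_total = 0.08379 K/W
Q = ΔT/R_total = 140/0.08379
Q = 1670 W
T_interface = T_inner − Q·ΣR(inner→interface) = 153 − 1670×0.07827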